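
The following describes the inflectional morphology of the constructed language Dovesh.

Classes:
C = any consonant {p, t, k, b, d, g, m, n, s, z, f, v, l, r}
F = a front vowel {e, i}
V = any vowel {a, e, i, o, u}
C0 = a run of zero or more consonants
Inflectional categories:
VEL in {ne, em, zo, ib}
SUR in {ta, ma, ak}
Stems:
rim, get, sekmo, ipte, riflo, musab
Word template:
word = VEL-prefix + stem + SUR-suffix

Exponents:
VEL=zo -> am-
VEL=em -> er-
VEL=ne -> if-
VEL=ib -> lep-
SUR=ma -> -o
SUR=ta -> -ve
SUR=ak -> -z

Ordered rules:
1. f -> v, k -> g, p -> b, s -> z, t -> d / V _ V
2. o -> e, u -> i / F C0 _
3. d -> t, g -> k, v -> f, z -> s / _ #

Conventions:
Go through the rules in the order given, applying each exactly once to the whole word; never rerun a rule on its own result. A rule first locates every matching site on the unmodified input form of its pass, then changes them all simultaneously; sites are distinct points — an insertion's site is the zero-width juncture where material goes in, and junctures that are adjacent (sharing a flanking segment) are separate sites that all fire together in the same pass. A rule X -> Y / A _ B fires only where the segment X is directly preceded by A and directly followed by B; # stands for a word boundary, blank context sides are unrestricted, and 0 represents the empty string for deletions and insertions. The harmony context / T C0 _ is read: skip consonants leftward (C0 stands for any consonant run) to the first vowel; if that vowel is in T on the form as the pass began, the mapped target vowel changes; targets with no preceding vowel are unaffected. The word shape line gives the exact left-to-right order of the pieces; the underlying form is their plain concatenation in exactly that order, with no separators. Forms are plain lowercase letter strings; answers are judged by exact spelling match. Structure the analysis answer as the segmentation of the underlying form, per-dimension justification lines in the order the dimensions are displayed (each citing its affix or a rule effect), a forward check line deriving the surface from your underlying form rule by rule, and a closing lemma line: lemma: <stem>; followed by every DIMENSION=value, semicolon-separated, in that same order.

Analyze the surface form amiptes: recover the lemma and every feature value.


underlying: am-ipte-z
VEL=zo - signalled by the affix am-
SUR=ak - signalled by the affix -z
check: amiptez -> amiptez -> amiptez -> amiptes
lemma: ipte; VEL=zo; SUR=ak


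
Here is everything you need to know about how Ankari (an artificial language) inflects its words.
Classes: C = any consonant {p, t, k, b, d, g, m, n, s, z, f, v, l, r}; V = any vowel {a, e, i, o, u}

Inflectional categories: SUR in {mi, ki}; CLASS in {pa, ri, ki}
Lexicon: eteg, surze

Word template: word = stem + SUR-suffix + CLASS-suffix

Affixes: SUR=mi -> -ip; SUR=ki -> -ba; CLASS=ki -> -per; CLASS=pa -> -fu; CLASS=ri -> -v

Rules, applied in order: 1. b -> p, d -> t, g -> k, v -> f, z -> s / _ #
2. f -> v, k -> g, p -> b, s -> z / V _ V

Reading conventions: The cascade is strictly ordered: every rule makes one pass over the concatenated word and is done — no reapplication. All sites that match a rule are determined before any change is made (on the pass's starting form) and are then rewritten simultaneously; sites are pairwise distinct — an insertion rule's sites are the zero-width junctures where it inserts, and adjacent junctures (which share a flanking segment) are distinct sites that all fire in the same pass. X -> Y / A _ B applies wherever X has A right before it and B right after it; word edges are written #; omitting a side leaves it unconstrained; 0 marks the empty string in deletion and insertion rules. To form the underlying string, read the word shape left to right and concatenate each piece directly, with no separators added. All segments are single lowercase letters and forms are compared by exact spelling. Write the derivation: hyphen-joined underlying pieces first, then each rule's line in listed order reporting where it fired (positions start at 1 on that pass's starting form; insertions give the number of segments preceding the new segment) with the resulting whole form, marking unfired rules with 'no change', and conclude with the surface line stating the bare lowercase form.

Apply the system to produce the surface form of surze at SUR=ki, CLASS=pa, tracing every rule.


underlying: surze-ba-fu
1. b -> p, d -> t, g -> k, v -> f, z -> s / _ #: no change
2. f -> v, k -> g, p -> b, s -> z / V _ V: fires at position(s) 8: surzebavu
surface: surzebavu


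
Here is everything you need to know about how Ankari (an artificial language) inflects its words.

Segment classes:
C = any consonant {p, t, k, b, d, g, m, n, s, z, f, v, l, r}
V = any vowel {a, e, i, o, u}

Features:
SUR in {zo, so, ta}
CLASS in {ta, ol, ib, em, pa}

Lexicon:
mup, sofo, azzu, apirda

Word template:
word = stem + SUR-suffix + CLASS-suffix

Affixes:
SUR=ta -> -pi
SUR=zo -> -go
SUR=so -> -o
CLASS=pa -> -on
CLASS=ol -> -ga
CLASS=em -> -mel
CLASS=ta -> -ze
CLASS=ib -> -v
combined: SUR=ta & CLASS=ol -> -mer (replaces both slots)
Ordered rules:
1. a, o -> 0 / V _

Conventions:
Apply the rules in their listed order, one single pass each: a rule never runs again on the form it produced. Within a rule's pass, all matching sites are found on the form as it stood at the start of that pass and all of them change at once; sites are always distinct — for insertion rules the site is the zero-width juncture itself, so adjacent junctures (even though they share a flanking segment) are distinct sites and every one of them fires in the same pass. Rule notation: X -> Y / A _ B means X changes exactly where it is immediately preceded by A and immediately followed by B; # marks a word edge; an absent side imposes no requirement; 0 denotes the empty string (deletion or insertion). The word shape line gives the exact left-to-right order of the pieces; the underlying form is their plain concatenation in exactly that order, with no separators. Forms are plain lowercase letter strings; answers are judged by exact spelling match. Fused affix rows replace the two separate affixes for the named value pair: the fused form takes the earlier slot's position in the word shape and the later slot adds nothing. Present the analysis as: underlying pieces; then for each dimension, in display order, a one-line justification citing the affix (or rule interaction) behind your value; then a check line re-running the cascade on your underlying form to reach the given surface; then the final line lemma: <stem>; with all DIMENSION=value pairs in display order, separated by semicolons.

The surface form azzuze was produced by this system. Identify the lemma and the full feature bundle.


underlying: azzu-o-ze
SUR=so - signalled by the affix -o
CLASS=ta - signalled by the affix -ze
check: azzuoze -> azzuze
lemma: azzu; SUR=so; CLASS=ta


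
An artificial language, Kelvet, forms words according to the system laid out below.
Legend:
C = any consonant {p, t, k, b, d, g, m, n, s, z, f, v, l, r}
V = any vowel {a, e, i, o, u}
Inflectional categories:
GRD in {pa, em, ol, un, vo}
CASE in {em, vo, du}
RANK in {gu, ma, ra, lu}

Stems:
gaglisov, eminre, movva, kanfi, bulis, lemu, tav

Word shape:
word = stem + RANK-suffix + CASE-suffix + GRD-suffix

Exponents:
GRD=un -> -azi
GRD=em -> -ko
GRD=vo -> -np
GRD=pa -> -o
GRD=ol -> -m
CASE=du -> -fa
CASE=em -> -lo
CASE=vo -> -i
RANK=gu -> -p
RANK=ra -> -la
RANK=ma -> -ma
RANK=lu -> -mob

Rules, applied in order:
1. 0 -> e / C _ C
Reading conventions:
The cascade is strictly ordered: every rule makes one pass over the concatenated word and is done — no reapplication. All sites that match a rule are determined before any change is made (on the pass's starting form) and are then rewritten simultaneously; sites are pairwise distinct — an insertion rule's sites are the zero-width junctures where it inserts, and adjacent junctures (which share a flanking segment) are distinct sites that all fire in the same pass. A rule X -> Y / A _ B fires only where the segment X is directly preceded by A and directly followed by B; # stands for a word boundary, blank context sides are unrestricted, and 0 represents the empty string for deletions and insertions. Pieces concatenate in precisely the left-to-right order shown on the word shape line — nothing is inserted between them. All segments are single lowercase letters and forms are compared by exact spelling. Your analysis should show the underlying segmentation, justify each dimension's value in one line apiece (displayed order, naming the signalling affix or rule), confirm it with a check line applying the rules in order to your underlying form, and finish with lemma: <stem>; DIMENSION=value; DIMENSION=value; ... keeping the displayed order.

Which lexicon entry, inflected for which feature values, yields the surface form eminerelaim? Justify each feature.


underlying: eminre-la-i-m
GRD=ol - signalled by the affix -m
CASE=vo - signalled by the affix -i
RANK=ra - signalled by the affix -la
check: eminrelaim -> eminerelaim
lemma: eminre; GRD=ol; CASE=vo; RANK=ra


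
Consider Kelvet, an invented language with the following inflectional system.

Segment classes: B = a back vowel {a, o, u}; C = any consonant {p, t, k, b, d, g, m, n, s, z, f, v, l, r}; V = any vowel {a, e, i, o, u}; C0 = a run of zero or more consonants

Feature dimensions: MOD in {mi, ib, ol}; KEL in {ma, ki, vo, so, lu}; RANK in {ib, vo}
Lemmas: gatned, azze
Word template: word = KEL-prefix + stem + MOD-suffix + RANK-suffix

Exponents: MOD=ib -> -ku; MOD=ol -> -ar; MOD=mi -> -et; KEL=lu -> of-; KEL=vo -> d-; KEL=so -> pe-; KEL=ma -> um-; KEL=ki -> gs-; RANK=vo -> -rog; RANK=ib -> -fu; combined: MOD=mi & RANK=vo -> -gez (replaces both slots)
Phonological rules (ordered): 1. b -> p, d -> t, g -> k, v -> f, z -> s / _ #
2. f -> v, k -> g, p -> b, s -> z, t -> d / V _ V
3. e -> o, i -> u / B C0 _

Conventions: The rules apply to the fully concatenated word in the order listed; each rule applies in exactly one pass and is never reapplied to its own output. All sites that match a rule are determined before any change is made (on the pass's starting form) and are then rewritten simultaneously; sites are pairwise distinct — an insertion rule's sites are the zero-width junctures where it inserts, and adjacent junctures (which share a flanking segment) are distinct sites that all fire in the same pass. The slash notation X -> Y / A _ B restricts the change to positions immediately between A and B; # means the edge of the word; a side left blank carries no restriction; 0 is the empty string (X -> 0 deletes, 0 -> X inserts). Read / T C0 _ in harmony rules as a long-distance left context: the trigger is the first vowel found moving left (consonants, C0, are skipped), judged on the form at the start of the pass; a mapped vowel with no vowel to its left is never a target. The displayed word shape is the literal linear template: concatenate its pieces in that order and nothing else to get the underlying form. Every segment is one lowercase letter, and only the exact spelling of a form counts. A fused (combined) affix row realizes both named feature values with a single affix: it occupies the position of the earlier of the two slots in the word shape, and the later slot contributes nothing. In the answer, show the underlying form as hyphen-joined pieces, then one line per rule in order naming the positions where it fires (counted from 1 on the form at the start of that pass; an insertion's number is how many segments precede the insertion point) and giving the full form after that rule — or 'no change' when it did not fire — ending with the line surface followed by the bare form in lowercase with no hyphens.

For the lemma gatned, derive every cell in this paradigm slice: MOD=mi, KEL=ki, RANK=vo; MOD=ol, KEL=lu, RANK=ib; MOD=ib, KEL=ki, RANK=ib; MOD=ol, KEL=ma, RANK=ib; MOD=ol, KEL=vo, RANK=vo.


cell MOD=mi, KEL=ki, RANK=vo:
underlying: gs-gatned-gez
1. b -> p, d -> t, g -> k, v -> f, z -> s / _ #: fires at position(s) 11: gsgatnedges
2. f -> v, k -> g, p -> b, s -> z, t -> d / V _ V: no change
3. e -> o, i -> u / B C0 _: fires at position(s) 7: gsgatnodges
surface: gsgatnodges

cell MOD=ol, KEL=lu, RANK=ib:
underlying: of-gatned-ar-fu
1. b -> p, d -> t, g -> k, v -> f, z -> s / _ #: no change
2. f -> v, k -> g, p -> b, s -> z, t -> d / V _ V: no change
3. e -> o, i -> u / B C0 _: fires at position(s) 7: ofgatnodarfu
surface: ofgatnodarfu

cell MOD=ib, KEL=ki, RANK=ib:
underlying: gs-gatned-ku-fu
1. b -> p, d -> t, g -> k, v -> f, z -> s / _ #: no change
2. f -> v, k -> g, p -> b, s -> z, t -> d / V _ V: fires at position(s) 11: gsgatnedkuvu
3. e -> o, i -> u / B C0 _: fires at position(s) 7: gsgatnodkuvu
surface: gsgatnodkuvu

cell MOD=ol, KEL=ma, RANK=ib:
underlying: um-gatned-ar-fu
1. b -> p, d -> t, g -> k, v -> f, z -> s / _ #: no change
2. f -> v, k -> g, p -> b, s -> z, t -> d / V _ V: no change
3. e -> o, i -> u / B C0 _: fires at position(s) 7: umgatnodarfu
surface: umgatnodarfu

cell MOD=ol, KEL=vo, RANK=vo:
underlying: d-gatned-ar-rog
1. b -> p, d -> t, g -> k, v -> f, z -> s / _ #: fires at position(s) 12: dgatnedarrok
2. f -> v, k -> g, p -> b, s -> z, t -> d / V _ V: no change
3. e -> o, i -> u / B C0 _: fires at position(s) 6: dgatnodarrok
surface: dgatnodarrok


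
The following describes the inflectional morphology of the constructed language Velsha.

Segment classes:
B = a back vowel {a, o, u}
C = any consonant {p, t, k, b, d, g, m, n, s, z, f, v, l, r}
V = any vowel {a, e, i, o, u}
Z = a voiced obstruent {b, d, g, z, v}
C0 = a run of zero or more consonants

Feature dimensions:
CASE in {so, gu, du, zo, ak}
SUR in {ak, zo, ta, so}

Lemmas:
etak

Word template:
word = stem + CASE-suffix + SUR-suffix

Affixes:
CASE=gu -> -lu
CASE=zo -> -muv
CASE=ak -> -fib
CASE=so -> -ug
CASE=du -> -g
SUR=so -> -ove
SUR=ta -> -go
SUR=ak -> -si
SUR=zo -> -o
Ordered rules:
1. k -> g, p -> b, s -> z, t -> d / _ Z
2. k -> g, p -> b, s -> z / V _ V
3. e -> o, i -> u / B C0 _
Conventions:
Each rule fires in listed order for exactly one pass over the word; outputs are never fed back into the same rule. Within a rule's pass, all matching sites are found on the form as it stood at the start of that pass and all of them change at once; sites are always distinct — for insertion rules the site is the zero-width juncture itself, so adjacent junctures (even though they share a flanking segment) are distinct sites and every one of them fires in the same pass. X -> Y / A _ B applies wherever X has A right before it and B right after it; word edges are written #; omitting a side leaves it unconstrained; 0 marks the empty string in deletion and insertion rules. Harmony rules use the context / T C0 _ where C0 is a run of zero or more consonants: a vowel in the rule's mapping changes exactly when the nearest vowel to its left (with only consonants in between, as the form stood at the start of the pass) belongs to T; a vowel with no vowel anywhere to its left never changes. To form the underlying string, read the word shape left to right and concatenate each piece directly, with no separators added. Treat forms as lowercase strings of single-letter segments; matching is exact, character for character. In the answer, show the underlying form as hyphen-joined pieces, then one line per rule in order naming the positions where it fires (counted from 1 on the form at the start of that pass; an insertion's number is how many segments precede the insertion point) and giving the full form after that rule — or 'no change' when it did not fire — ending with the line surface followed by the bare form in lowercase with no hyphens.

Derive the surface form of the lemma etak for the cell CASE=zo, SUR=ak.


underlying: etak-muv-si
1. k -> g, p -> b, s -> z, t -> d / _ Z: no change
2. k -> g, p -> b, s -> z / V _ V: no change
3. e -> o, i -> u / B C0 _: fires at position(s) 9: etakmuvsu
surface: etakmuvsu


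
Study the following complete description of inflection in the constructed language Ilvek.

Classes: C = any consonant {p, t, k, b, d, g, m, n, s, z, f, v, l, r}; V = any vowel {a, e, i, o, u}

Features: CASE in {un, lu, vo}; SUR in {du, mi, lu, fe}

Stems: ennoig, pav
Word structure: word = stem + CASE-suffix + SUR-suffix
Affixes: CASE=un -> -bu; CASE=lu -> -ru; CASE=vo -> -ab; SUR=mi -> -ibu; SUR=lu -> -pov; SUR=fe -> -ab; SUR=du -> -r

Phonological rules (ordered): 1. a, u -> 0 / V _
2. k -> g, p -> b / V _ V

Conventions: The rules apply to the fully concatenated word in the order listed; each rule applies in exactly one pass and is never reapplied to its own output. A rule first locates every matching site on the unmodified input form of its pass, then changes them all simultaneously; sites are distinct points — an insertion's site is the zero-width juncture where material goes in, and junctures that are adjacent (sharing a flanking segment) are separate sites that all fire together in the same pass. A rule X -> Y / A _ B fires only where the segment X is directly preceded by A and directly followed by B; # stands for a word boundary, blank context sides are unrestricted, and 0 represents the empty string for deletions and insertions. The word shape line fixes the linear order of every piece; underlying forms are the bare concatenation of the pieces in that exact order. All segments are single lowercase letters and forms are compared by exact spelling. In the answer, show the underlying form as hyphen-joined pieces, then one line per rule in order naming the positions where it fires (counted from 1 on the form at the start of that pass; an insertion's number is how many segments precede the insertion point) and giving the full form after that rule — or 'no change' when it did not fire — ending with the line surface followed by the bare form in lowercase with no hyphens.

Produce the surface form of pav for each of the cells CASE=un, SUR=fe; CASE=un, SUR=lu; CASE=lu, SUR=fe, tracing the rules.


cell CASE=un, SUR=fe:
underlying: pav-bu-ab
1. a, u -> 0 / V _: fires at position(s) 6: pavbub
2. k -> g, p -> b / V _ V: no change
surface: pavbub

cell CASE=un, SUR=lu:
underlying: pav-bu-pov
1. a, u -> 0 / V _: no change
2. k -> g, p -> b / V _ V: fires at position(s) 6: pavbubov
surface: pavbubov

cell CASE=lu, SUR=fe:
underlying: pav-ru-ab
1. a, u -> 0 / V _: fires at position(s) 6: pavrub
2. k -> g, p -> b / V _ V: no change
surface: pavrub


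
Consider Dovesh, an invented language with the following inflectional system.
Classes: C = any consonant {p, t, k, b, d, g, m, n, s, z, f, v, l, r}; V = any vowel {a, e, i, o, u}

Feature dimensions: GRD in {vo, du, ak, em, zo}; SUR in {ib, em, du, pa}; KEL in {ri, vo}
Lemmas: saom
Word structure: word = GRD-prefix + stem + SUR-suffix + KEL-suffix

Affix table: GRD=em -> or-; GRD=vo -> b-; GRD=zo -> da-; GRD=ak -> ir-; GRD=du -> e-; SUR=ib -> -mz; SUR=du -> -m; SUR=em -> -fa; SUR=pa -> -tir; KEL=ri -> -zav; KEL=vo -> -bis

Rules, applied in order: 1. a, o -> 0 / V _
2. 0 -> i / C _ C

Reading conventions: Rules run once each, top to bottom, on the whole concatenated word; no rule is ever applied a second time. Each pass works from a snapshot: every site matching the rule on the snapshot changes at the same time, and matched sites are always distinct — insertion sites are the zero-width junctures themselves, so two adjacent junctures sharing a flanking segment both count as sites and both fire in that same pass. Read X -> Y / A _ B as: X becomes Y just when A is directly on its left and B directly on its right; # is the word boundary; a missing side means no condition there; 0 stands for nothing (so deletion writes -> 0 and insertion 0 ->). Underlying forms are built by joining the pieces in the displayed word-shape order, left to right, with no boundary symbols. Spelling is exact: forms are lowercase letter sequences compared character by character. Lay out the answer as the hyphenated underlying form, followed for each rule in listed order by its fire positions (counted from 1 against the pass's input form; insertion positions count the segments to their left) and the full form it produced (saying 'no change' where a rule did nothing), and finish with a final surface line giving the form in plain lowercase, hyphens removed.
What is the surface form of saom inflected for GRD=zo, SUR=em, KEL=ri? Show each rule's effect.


underlying: da-saom-fa-zav
1. a, o -> 0 / V _: fires at position(s) 5: dasamfazav
2. 0 -> i / C _ C: inserts after position(s) 5: dasamifazav
surface: dasamifazav


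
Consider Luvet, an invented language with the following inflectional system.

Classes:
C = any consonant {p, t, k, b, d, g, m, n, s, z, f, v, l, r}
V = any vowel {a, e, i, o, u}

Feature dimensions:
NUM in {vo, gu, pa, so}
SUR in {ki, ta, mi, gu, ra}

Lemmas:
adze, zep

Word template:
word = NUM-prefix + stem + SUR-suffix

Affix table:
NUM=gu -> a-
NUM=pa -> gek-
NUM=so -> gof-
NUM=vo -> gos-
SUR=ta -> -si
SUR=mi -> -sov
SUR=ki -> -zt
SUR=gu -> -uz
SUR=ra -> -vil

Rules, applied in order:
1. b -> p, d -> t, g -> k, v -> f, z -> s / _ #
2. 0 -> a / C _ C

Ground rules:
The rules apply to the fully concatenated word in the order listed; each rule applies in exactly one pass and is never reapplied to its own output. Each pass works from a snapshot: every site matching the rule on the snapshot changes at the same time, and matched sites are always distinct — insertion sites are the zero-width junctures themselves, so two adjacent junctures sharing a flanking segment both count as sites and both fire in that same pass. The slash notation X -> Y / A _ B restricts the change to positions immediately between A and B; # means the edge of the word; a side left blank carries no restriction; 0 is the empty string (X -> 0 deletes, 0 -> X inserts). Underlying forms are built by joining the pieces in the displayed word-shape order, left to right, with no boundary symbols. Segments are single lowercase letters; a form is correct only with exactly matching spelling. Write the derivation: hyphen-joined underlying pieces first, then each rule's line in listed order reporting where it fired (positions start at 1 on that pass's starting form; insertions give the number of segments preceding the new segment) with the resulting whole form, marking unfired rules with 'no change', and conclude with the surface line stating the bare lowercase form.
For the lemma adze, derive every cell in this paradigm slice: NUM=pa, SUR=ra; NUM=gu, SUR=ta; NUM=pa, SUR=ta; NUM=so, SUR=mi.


cell NUM=pa, SUR=ra:
underlying: gek-adze-vil
1. b -> p, d -> t, g -> k, v -> f, z -> s / _ #: no change
2. 0 -> a / C _ C: inserts after position(s) 5: gekadazevil
surface: gekadazevil

cell NUM=gu, SUR=ta:
underlying: a-adze-si
1. b -> p, d -> t, g -> k, v -> f, z -> s / _ #: no change
2. 0 -> a / C _ C: inserts after position(s) 3: aadazesi
surface: aadazesi

cell NUM=pa, SUR=ta:
underlying: gek-adze-si
1. b -> p, d -> t, g -> k, v -> f, z -> s / _ #: no change
2. 0 -> a / C _ C: inserts after position(s) 5: gekadazesi
surface: gekadazesi

cell NUM=so, SUR=mi:
underlying: gof-adze-sov
1. b -> p, d -> t, g -> k, v -> f, z -> s / _ #: fires at position(s) 10: gofadzesof
2. 0 -> a / C _ C: inserts after position(s) 5: gofadazesof
surface: gofadazesof


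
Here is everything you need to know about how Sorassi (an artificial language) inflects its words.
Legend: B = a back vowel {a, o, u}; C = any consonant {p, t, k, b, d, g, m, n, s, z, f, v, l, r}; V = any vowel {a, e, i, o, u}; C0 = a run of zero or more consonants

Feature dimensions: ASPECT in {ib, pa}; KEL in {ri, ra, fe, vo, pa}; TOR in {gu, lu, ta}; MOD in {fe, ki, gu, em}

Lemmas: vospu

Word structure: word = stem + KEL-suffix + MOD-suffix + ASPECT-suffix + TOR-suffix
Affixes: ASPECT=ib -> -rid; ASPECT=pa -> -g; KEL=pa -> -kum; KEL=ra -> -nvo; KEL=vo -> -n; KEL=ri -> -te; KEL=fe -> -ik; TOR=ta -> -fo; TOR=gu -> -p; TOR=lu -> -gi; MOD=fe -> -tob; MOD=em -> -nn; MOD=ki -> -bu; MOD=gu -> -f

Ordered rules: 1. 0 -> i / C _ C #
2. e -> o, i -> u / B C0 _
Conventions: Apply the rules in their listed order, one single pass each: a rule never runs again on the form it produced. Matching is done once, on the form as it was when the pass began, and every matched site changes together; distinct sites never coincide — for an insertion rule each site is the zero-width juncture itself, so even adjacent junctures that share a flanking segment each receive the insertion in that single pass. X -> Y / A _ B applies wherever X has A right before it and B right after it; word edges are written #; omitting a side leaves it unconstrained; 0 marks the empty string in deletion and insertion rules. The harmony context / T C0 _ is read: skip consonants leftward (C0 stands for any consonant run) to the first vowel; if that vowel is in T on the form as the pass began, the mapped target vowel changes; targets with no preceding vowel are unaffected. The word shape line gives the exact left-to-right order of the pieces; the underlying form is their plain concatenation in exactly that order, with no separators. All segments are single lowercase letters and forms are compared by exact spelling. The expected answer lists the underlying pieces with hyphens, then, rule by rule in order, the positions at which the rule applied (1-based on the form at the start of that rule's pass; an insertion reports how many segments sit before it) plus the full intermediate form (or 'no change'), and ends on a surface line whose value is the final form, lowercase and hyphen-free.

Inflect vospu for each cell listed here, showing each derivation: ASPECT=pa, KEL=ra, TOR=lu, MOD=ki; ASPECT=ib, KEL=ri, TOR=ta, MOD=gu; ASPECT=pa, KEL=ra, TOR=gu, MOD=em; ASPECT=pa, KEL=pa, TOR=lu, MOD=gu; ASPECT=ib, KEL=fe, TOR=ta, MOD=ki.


cell ASPECT=pa, KEL=ra, TOR=lu, MOD=ki:
underlying: vospu-nvo-bu-g-gi
1. 0 -> i / C _ C #: no change
2. e -> o, i -> u / B C0 _: fires at position(s) 13: vospunvobuggu
surface: vospunvobuggu

cell ASPECT=ib, KEL=ri, TOR=ta, MOD=gu:
underlying: vospu-te-f-rid-fo
1. 0 -> i / C _ C #: no change
2. e -> o, i -> u / B C0 _: fires at position(s) 7: vosputofridfo
surface: vosputofridfo

cell ASPECT=pa, KEL=ra, TOR=gu, MOD=em:
underlying: vospu-nvo-nn-g-p
1. 0 -> i / C _ C #: inserts after position(s) 11: vospunvonngip
2. e -> o, i -> u / B C0 _: fires at position(s) 12: vospunvonngup
surface: vospunvonngup

cell ASPECT=pa, KEL=pa, TOR=lu, MOD=gu:
underlying: vospu-kum-f-g-gi
1. 0 -> i / C _ C #: no change
2. e -> o, i -> u / B C0 _: fires at position(s) 12: vospukumfggu
surface: vospukumfggu

cell ASPECT=ib, KEL=fe, TOR=ta, MOD=ki:
underlying: vospu-ik-bu-rid-fo
1. 0 -> i / C _ C #: no change
2. e -> o, i -> u / B C0 _: fires at position(s) 6, 11: vospuukburudfo
surface: vospuukburudfo


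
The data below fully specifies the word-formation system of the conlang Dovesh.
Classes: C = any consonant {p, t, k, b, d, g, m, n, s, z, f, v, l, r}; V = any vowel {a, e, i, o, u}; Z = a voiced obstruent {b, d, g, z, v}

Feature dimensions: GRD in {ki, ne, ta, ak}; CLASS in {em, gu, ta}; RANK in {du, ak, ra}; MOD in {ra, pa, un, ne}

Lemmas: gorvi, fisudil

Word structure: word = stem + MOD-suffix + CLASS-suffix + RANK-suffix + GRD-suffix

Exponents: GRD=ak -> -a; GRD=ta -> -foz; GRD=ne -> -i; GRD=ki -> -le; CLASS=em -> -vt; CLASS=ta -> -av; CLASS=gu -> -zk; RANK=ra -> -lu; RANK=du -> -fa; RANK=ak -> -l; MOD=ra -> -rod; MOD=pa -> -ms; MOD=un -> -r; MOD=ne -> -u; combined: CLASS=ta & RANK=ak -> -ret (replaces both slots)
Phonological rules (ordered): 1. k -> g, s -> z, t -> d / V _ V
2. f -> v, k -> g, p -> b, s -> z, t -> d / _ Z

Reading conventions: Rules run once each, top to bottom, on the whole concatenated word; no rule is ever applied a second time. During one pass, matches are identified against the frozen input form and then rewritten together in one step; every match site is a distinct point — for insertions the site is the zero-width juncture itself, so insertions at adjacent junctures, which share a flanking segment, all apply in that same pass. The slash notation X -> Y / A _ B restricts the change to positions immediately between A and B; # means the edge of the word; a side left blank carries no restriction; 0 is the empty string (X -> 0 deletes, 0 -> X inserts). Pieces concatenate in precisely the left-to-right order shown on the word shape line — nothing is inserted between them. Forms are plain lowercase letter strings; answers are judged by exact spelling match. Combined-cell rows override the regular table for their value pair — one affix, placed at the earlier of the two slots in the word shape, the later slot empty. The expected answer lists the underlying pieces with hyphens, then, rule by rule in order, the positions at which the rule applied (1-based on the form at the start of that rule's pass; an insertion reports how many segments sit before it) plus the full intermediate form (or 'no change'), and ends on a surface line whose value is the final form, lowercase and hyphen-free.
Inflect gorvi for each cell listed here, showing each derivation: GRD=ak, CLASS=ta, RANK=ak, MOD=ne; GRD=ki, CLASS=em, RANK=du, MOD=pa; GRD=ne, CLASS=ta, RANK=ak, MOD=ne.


cell GRD=ak, CLASS=ta, RANK=ak, MOD=ne:
underlying: gorvi-u-ret-a
1. k -> g, s -> z, t -> d / V _ V: fires at position(s) 9: gorviureda
2. f -> v, k -> g, p -> b, s -> z, t -> d / _ Z: no change
surface: gorviureda

cell GRD=ki, CLASS=em, RANK=du, MOD=pa:
underlying: gorvi-ms-vt-fa-le
1. k -> g, s -> z, t -> d / V _ V: no change
2. f -> v, k -> g, p -> b, s -> z, t -> d / _ Z: fires at position(s) 7: gorvimzvtfale
surface: gorvimzvtfale

cell GRD=ne, CLASS=ta, RANK=ak, MOD=ne:
underlying: gorvi-u-ret-i
1. k -> g, s -> z, t -> d / V _ V: fires at position(s) 9: gorviuredi
2. f -> v, k -> g, p -> b, s -> z, t -> d / _ Z: no change
surface: gorviuredi


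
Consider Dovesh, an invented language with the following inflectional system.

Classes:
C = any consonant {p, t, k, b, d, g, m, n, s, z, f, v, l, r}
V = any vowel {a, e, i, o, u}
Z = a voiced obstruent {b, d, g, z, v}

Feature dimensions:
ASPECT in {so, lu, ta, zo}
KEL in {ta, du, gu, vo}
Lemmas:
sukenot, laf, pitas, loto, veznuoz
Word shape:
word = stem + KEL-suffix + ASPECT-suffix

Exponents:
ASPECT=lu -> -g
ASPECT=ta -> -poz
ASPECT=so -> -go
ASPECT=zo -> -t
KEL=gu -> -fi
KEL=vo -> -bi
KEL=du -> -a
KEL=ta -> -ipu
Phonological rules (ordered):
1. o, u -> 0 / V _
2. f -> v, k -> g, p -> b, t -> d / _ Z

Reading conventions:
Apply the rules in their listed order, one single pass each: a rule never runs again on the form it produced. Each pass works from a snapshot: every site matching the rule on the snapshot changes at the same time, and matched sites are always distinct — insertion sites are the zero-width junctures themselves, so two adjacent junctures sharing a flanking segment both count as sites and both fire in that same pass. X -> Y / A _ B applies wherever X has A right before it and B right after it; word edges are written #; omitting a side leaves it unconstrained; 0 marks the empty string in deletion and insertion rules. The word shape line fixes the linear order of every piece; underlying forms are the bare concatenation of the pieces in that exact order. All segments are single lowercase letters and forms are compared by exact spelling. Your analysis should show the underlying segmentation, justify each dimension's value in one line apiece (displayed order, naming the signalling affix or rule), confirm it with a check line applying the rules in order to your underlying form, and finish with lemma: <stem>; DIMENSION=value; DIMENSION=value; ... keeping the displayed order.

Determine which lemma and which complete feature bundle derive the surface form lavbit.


underlying: laf-bi-t
ASPECT=zo - signalled by the affix -t
KEL=vo - signalled by the affix -bi
check: lafbit -> lafbit -> lavbit
lemma: laf; ASPECT=zo; KEL=vo


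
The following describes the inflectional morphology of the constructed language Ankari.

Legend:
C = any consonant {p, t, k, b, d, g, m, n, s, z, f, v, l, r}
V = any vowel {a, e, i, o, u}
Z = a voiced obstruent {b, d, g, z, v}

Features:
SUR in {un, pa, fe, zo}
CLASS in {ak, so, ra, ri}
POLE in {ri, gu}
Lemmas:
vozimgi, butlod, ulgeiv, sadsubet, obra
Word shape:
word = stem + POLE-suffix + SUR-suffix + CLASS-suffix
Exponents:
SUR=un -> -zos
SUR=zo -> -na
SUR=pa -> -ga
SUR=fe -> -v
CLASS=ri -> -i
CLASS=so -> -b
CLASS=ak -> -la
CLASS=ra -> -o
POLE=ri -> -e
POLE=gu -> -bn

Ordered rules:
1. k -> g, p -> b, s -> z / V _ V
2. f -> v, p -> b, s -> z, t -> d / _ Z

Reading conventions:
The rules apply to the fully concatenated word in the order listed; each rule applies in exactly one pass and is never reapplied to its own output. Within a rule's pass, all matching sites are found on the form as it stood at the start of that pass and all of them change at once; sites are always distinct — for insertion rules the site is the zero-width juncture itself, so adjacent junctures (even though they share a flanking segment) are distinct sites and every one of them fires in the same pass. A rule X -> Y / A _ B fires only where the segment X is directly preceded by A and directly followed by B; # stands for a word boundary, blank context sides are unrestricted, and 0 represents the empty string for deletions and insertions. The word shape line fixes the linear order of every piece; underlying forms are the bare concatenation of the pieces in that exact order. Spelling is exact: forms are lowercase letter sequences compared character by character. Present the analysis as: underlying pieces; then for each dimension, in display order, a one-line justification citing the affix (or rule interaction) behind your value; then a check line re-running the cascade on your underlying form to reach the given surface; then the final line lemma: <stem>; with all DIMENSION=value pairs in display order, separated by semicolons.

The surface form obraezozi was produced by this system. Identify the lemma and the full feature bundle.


underlying: obra-e-zos-i
SUR=un - signalled by the affix -zos
CLASS=ri - signalled by the affix -i
POLE=ri - signalled by the affix -e
check: obraezosi -> obraezozi -> obraezozi
lemma: obra; SUR=un; CLASS=ri; POLE=ri


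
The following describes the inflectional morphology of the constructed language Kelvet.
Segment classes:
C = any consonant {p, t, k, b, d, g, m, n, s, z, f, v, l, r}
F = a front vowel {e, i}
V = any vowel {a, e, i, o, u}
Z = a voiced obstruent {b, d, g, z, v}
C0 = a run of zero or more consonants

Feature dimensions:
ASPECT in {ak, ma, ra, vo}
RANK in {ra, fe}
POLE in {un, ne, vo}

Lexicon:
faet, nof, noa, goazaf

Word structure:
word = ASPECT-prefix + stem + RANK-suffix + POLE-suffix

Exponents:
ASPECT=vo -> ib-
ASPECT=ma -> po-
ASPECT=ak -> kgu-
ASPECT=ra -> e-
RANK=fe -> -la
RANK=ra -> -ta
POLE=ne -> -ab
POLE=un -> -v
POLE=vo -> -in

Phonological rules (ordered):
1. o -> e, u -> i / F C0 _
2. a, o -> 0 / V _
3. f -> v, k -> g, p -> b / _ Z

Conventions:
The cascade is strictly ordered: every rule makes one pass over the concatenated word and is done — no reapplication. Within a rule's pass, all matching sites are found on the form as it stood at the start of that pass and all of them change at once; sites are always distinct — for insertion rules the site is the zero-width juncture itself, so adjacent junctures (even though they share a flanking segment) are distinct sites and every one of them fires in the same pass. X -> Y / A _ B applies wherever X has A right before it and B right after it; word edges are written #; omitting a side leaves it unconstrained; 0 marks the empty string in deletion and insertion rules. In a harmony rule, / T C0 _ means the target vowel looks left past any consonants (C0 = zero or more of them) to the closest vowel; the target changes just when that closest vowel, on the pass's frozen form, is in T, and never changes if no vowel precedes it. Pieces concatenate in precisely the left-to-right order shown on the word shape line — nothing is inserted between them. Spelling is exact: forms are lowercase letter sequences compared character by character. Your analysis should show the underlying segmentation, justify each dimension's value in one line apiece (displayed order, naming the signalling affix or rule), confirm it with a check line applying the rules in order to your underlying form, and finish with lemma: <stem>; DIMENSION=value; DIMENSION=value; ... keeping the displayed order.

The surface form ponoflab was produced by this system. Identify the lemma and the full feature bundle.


underlying: po-nof-la-ab
ASPECT=ma - signalled by the affix po-
RANK=fe - signalled by the affix -la
POLE=ne - signalled by the affix -ab
check: ponoflaab -> ponoflaab -> ponoflab -> ponoflab
lemma: nof; ASPECT=ma; RANK=fe; POLE=ne


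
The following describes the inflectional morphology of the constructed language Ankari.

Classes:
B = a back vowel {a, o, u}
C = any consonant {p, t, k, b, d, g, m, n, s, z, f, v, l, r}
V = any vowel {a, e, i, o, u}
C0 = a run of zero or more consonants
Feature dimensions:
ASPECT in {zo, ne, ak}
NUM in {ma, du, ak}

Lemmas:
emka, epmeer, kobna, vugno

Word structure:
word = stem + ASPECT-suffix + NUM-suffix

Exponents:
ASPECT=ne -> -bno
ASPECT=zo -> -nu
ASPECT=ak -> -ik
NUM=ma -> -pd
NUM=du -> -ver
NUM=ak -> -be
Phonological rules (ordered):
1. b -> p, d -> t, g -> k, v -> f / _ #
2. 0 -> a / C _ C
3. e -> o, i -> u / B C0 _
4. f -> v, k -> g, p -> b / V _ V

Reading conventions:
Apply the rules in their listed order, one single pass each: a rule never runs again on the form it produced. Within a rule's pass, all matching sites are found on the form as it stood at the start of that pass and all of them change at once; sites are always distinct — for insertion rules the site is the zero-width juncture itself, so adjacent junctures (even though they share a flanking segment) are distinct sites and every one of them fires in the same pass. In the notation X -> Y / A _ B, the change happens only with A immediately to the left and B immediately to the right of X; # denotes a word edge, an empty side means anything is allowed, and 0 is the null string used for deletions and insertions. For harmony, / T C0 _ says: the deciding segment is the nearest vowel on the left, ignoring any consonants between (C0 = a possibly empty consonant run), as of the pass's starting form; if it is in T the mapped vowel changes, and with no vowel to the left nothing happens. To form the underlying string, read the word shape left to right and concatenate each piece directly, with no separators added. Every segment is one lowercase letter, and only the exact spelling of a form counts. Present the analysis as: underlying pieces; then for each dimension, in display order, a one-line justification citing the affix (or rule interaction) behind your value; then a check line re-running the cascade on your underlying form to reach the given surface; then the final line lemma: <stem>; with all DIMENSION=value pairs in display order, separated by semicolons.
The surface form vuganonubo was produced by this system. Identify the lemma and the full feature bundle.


underlying: vugno-nu-be
ASPECT=zo - signalled by the affix -nu
NUM=ak - signalled by the affix -be
check: vugnonube -> vugnonube -> vuganonube -> vuganonubo -> vuganonubo
lemma: vugno; ASPECT=zo; NUM=ak


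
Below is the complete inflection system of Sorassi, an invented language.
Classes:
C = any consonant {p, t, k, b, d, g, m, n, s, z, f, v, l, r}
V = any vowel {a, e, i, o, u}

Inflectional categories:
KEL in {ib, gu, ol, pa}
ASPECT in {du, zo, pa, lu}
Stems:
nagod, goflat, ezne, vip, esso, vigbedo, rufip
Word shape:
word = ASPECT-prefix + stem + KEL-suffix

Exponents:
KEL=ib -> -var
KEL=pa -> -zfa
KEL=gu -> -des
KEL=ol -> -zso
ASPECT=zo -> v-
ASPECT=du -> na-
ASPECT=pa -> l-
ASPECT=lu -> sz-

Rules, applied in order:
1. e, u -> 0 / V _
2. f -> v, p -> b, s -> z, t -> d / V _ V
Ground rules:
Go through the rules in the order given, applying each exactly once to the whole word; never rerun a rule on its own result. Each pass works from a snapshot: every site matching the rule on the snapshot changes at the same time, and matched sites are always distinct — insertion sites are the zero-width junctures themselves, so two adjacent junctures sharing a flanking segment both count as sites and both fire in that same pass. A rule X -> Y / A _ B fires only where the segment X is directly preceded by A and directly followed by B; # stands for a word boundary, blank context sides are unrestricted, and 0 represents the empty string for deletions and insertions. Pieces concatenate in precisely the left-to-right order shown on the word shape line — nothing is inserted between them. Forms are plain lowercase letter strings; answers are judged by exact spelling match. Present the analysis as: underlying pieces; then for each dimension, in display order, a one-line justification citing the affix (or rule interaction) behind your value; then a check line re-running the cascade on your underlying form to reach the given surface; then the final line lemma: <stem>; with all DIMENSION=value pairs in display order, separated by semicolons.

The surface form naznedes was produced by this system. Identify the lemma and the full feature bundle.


underlying: na-ezne-des
KEL=gu - signalled by the affix -des
ASPECT=du - signalled by the affix na-
check: naeznedes -> naznedes -> naznedes
lemma: ezne; KEL=gu; ASPECT=du
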